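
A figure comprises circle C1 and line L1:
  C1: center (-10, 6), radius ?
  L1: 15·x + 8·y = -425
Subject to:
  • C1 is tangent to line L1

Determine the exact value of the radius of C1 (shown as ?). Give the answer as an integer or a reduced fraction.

19

1. [C1‖L1]  r_C1² − 361 = 0  ⇒  r_C1 = 19 (r>0 drops 1)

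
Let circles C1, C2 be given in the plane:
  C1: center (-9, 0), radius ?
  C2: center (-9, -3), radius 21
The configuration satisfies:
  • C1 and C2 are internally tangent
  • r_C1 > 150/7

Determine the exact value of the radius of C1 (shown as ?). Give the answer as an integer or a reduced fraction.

1. [int C1,C2]  r_C1² − 42r_C1 + 432 = 0  ⇒  r_C1 = 18 or 24
2. given r_C1 > 150/7: keep 24

24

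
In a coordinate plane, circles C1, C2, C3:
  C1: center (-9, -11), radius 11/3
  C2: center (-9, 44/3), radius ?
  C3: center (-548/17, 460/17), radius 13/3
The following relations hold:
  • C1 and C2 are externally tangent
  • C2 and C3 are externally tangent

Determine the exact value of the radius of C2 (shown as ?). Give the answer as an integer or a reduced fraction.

1. [ext C1·C2]  r_C2² + (22/3)r_C2 − 1936/3 = 0  ⇒  r_C2 = 22 (r>0 drops 1)
2. [ext C2·C3]  r_C2² + (26/3)r_C2 − 2024/3 = 0  ⇒  r_C2 = 22 (r>0 drops 1)

22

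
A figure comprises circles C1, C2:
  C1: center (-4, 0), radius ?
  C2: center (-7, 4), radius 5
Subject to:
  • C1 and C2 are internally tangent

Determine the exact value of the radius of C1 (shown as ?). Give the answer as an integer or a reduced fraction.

1. [int C1,C2]  r_C1² − 10r_C1 = 0  ⇒  r_C1 = 10 (r>0 drops 1)

10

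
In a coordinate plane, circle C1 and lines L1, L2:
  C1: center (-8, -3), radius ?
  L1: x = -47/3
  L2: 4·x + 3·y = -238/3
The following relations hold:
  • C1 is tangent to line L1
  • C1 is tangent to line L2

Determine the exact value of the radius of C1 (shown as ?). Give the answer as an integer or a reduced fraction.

1. [C1‖L1]  r_C1² − 529/9 = 0  ⇒  r_C1 = 23/3 (r>0 drops 1)
2. [C1‖L2]  r_C1² − 529/9 = 0  ⇒  r_C1 = 23/3 (r>0 drops 1)

23/3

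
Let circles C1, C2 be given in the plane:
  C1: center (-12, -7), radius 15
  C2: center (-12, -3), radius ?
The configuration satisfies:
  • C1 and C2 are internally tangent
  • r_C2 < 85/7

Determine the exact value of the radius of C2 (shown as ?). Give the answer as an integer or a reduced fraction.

11

1. [int C1,C2]  r_C2² − 30r_C2 + 209 = 0  ⇒  r_C2 = 11 or 19
2. given r_C2 < 85/7: keep 11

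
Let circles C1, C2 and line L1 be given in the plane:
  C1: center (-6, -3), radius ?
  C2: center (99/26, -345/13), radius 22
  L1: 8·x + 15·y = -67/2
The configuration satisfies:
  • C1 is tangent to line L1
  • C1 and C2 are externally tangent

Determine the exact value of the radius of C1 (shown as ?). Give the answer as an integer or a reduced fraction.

7/2

1. [C1‖L1]  r_C1² − 49/4 = 0  ⇒  r_C1 = 7/2 (r>0 drops 1)
2. [ext C1·C2]  r_C1² + 44r_C1 − 665/4 = 0  ⇒  r_C1 = 7/2 (r>0 drops 1)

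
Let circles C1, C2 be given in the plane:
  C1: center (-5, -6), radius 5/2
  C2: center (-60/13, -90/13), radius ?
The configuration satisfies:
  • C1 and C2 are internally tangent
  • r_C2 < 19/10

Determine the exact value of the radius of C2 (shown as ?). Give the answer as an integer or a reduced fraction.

3/2

1. [int C1,C2]  r_C2² − 5r_C2 + 21/4 = 0  ⇒  r_C2 = 3/2 or 7/2
2. given r_C2 < 19/10: keep 3/2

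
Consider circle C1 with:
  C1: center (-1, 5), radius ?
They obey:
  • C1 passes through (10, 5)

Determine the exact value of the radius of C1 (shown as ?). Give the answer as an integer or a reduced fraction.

1. [C1∋P]  r_C1² − 121 = 0  ⇒  r_C1 = 11 (r>0 drops 1)

11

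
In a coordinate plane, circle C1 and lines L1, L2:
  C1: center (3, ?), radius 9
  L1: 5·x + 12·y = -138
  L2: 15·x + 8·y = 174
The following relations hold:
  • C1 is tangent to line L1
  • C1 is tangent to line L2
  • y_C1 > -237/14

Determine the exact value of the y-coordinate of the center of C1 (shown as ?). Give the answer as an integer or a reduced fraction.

-3

1. [C1‖L1]  y_C1² + (51/2)y_C1 + 135/2 = 0  ⇒  y_C1 = -45/2 or -3
2. [C1‖L2]  y_C1² − (129/4)y_C1 − 423/4 = 0  ⇒  y_C1 = -3 or 141/4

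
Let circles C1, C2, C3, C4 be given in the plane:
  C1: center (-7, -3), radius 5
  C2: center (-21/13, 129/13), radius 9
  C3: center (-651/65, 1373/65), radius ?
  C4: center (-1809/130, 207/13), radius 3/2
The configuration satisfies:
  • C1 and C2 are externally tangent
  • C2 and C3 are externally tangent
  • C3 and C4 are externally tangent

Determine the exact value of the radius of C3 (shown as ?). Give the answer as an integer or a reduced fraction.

5

1. [ext C2·C3]  r_C3² + 18r_C3 − 115 = 0  ⇒  r_C3 = 5 (r>0 drops 1)
2. [ext C3·C4]  r_C3² + 3r_C3 − 40 = 0  ⇒  r_C3 = 5 (r>0 drops 1)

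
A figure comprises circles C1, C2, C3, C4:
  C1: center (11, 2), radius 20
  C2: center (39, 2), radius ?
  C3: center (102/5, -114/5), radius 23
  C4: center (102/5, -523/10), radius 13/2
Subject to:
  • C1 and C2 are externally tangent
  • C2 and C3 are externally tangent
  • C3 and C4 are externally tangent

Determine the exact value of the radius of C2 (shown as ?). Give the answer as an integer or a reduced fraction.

8

1. [ext C1·C2]  r_C2² + 40r_C2 − 384 = 0  ⇒  r_C2 = 8 (r>0 drops 1)
2. [ext C2·C3]  r_C2² + 46r_C2 − 432 = 0  ⇒  r_C2 = 8 (r>0 drops 1)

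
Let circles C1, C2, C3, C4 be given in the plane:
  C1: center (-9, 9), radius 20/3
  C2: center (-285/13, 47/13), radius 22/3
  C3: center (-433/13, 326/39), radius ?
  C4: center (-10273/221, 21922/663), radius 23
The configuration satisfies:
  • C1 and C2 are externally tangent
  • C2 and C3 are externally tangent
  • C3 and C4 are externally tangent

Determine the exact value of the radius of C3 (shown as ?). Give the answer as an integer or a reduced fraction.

5

1. [ext C2·C3]  r_C3² + (44/3)r_C3 − 295/3 = 0  ⇒  r_C3 = 5 (r>0 drops 1)
2. [ext C3·C4]  r_C3² + 46r_C3 − 255 = 0  ⇒  r_C3 = 5 (r>0 drops 1)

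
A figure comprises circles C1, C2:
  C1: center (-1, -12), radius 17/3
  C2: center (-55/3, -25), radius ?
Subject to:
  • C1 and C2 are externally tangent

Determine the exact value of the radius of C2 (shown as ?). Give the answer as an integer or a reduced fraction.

16

1. [ext C1·C2]  r_C2² + (34/3)r_C2 − 1312/3 = 0  ⇒  r_C2 = 16 (r>0 drops 1)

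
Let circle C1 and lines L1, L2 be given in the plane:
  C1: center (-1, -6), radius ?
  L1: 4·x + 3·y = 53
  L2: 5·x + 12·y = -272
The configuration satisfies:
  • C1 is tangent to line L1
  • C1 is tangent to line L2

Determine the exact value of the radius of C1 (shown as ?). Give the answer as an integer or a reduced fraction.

15

1. [C1‖L1]  r_C1² − 225 = 0  ⇒  r_C1 = 15 (r>0 drops 1)
2. [C1‖L2]  r_C1² − 225 = 0  ⇒  r_C1 = 15 (r>0 drops 1)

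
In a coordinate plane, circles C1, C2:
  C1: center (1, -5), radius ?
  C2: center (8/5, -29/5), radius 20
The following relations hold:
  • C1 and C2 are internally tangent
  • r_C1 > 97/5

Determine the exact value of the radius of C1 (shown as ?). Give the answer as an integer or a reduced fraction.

1. [int C1,C2]  r_C1² − 40r_C1 + 399 = 0  ⇒  r_C1 = 19 or 21
2. given r_C1 > 97/5: keep 21

21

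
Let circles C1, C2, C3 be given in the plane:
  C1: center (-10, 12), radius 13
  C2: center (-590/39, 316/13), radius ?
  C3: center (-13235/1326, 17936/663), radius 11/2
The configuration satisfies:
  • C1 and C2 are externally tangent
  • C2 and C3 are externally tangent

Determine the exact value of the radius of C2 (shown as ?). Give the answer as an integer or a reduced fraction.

1. [ext C1·C2]  r_C2² + 26r_C2 − 79/9 = 0  ⇒  r_C2 = 1/3 (r>0 drops 1)
2. [ext C2·C3]  r_C2² + 11r_C2 − 34/9 = 0  ⇒  r_C2 = 1/3 (r>0 drops 1)

1/3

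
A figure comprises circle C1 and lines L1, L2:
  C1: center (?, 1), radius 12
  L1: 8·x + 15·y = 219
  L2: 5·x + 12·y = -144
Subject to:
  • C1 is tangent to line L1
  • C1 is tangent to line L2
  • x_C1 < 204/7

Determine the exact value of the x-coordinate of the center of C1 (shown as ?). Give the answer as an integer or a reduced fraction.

1. [C1‖L1]  x_C1² − 51x_C1 = 0  ⇒  x_C1 = 0 or 51
2. [C1‖L2]  x_C1² + (312/5)x_C1 = 0  ⇒  x_C1 = -312/5 or 0

0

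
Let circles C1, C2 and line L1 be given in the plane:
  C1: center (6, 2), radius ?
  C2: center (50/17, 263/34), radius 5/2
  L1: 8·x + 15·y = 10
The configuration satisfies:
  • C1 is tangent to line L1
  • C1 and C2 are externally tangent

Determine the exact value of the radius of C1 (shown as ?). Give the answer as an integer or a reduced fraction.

1. [C1‖L1]  r_C1² − 16 = 0  ⇒  r_C1 = 4 (r>0 drops 1)
2. [ext C1·C2]  r_C1² + 5r_C1 − 36 = 0  ⇒  r_C1 = 4 (r>0 drops 1)

4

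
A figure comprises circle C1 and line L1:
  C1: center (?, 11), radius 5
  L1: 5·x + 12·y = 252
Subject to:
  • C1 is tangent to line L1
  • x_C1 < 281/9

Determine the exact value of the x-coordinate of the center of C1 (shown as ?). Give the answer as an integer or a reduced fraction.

1. [C1‖L1]  x_C1² − 48x_C1 + 407 = 0  ⇒  x_C1 = 11 or 37
2. given x_C1 < 281/9: keep 11

11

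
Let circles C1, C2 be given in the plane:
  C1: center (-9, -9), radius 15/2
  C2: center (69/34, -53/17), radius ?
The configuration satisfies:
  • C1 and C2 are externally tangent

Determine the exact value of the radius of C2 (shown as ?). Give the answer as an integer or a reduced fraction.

1. [ext C1·C2]  r_C2² + 15r_C2 − 100 = 0  ⇒  r_C2 = 5 (r>0 drops 1)

5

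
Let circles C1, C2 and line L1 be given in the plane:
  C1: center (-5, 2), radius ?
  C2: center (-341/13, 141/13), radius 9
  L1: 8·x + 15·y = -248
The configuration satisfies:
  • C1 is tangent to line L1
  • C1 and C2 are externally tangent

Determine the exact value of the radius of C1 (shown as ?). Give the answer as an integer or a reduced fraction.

1. [C1‖L1]  r_C1² − 196 = 0  ⇒  r_C1 = 14 (r>0 drops 1)
2. [ext C1·C2]  r_C1² + 18r_C1 − 448 = 0  ⇒  r_C1 = 14 (r>0 drops 1)

14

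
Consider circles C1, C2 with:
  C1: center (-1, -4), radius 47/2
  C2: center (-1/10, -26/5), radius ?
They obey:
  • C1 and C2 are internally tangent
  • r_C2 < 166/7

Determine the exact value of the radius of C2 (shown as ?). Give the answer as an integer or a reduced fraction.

1. [int C1,C2]  r_C2² − 47r_C2 + 550 = 0  ⇒  r_C2 = 22 or 25
2. given r_C2 < 166/7: keep 22

22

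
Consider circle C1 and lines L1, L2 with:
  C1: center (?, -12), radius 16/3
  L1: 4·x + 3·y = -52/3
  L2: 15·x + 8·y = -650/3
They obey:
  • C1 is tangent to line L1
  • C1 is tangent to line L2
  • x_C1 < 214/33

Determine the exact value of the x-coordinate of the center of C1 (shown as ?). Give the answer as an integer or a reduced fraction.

1. [C1‖L1]  x_C1² − (28/3)x_C1 − 68/3 = 0  ⇒  x_C1 = -2 or 34/3
2. [C1‖L2]  x_C1² + (724/45)x_C1 + 1268/45 = 0  ⇒  x_C1 = -634/45 or -2

-2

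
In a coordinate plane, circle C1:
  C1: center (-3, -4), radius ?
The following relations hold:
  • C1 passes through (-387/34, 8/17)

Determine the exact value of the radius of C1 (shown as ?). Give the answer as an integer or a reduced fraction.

19/2

1. [C1∋P]  r_C1² − 361/4 = 0  ⇒  r_C1 = 19/2 (r>0 drops 1)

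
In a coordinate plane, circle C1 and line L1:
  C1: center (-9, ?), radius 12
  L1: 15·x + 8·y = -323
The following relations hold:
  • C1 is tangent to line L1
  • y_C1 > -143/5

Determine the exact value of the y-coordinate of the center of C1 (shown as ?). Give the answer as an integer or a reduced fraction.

2

1. [C1‖L1]  y_C1² + 47y_C1 − 98 = 0  ⇒  y_C1 = -49 or 2
2. given y_C1 > -143/5: keep 2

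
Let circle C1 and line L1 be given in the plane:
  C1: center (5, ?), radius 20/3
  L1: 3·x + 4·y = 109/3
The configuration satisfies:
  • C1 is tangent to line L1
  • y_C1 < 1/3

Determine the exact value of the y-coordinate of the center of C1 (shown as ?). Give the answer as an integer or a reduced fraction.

-3

1. [C1‖L1]  y_C1² − (32/3)y_C1 − 41 = 0  ⇒  y_C1 = -3 or 41/3
2. given y_C1 < 1/3: keep -3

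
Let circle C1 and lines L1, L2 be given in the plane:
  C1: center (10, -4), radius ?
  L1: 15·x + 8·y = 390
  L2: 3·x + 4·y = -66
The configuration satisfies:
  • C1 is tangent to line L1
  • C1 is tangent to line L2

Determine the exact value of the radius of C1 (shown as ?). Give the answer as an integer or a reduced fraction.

16

1. [C1‖L1]  r_C1² − 256 = 0  ⇒  r_C1 = 16 (r>0 drops 1)
2. [C1‖L2]  r_C1² − 256 = 0  ⇒  r_C1 = 16 (r>0 drops 1)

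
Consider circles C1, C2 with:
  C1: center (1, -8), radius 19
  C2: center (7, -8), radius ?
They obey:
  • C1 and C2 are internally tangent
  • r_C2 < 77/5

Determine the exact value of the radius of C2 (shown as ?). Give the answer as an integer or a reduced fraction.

13

1. [int C1,C2]  r_C2² − 38r_C2 + 325 = 0  ⇒  r_C2 = 13 or 25
2. given r_C2 < 77/5: keep 13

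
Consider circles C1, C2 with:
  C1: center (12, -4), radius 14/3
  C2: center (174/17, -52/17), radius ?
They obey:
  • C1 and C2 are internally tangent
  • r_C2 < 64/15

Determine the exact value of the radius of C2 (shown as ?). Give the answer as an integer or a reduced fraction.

8/3

1. [int C1,C2]  r_C2² − (28/3)r_C2 + 160/9 = 0  ⇒  r_C2 = 8/3 or 20/3
2. given r_C2 < 64/15: keep 8/3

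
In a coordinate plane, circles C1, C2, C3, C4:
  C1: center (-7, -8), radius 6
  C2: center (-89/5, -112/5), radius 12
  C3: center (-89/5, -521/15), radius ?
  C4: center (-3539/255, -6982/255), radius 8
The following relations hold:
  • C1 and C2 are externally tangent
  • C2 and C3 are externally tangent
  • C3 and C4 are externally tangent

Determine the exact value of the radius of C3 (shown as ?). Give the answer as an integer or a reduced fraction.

1/3

1. [ext C2·C3]  r_C3² + 24r_C3 − 73/9 = 0  ⇒  r_C3 = 1/3 (r>0 drops 1)
2. [ext C3·C4]  r_C3² + 16r_C3 − 49/9 = 0  ⇒  r_C3 = 1/3 (r>0 drops 1)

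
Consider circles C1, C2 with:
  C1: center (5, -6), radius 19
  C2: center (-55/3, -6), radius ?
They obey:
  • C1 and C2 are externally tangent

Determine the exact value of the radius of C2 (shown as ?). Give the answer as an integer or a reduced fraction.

13/3

1. [ext C1·C2]  r_C2² + 38r_C2 − 1651/9 = 0  ⇒  r_C2 = 13/3 (r>0 drops 1)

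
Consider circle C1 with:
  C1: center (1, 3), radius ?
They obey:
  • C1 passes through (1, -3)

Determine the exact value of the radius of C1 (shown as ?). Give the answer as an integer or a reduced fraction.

1. [C1∋P]  r_C1² − 36 = 0  ⇒  r_C1 = 6 (r>0 drops 1)

6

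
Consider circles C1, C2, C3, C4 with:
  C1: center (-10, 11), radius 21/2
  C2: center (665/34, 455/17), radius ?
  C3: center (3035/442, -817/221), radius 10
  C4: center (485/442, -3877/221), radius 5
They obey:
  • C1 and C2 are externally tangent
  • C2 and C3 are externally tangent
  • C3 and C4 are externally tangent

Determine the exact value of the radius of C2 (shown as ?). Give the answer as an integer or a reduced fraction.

23

1. [ext C1·C2]  r_C2² + 21r_C2 − 1012 = 0  ⇒  r_C2 = 23 (r>0 drops 1)
2. [ext C2·C3]  r_C2² + 20r_C2 − 989 = 0  ⇒  r_C2 = 23 (r>0 drops 1)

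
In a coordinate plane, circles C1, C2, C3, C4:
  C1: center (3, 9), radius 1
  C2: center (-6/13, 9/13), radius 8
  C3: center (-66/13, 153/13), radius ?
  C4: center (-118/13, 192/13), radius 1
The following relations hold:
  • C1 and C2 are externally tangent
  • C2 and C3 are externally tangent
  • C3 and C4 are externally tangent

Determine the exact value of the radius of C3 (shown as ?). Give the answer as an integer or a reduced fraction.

1. [ext C2·C3]  r_C3² + 16r_C3 − 80 = 0  ⇒  r_C3 = 4 (r>0 drops 1)
2. [ext C3·C4]  r_C3² + 2r_C3 − 24 = 0  ⇒  r_C3 = 4 (r>0 drops 1)

4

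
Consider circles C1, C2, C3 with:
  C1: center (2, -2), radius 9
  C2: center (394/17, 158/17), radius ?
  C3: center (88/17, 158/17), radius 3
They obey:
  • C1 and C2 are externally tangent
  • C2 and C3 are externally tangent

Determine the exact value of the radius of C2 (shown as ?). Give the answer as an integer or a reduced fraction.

1. [ext C1·C2]  r_C2² + 18r_C2 − 495 = 0  ⇒  r_C2 = 15 (r>0 drops 1)
2. [ext C2·C3]  r_C2² + 6r_C2 − 315 = 0  ⇒  r_C2 = 15 (r>0 drops 1)

15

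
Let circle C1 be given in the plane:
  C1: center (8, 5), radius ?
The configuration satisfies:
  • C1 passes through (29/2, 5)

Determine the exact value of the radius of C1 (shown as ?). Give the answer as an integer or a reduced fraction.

13/2

1. [C1∋P]  r_C1² − 169/4 = 0  ⇒  r_C1 = 13/2 (r>0 drops 1)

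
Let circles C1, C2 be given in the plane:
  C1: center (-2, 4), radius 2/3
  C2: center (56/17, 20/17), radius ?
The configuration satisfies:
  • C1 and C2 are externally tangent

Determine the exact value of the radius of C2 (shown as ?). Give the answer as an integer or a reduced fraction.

1. [ext C1·C2]  r_C2² + (4/3)r_C2 − 320/9 = 0  ⇒  r_C2 = 16/3 (r>0 drops 1)

16/3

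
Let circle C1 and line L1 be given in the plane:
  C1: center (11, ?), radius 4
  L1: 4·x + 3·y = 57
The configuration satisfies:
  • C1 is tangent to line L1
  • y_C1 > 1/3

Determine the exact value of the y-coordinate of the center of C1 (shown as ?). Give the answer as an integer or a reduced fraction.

11

1. [C1‖L1]  y_C1² − (26/3)y_C1 − 77/3 = 0  ⇒  y_C1 = -7/3 or 11
2. given y_C1 > 1/3: keep 11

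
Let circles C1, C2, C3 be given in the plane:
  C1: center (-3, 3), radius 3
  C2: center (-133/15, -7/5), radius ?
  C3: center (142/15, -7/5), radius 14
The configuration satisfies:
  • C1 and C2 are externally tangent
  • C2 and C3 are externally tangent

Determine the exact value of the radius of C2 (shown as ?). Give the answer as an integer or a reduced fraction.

13/3

1. [ext C1·C2]  r_C2² + 6r_C2 − 403/9 = 0  ⇒  r_C2 = 13/3 (r>0 drops 1)
2. [ext C2·C3]  r_C2² + 28r_C2 − 1261/9 = 0  ⇒  r_C2 = 13/3 (r>0 drops 1)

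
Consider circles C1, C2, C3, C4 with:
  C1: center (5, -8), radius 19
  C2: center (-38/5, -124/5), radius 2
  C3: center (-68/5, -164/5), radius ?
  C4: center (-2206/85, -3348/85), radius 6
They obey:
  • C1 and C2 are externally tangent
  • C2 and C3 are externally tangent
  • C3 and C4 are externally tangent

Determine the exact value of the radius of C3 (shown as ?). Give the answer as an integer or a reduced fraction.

8

1. [ext C2·C3]  r_C3² + 4r_C3 − 96 = 0  ⇒  r_C3 = 8 (r>0 drops 1)
2. [ext C3·C4]  r_C3² + 12r_C3 − 160 = 0  ⇒  r_C3 = 8 (r>0 drops 1)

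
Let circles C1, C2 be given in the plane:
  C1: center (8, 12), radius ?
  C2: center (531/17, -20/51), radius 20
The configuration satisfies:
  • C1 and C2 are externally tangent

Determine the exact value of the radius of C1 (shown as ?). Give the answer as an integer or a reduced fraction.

19/3

1. [ext C1·C2]  r_C1² + 40r_C1 − 2641/9 = 0  ⇒  r_C1 = 19/3 (r>0 drops 1)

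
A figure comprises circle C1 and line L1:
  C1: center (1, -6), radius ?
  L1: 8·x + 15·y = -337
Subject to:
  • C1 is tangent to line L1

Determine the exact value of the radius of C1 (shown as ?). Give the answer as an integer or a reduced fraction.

15

1. [C1‖L1]  r_C1² − 225 = 0  ⇒  r_C1 = 15 (r>0 drops 1)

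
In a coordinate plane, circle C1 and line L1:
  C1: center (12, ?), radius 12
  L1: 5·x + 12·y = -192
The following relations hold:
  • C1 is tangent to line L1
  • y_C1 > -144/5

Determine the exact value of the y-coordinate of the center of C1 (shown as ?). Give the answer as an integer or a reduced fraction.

1. [C1‖L1]  y_C1² + 42y_C1 + 272 = 0  ⇒  y_C1 = -34 or -8
2. given y_C1 > -144/5: keep -8

-8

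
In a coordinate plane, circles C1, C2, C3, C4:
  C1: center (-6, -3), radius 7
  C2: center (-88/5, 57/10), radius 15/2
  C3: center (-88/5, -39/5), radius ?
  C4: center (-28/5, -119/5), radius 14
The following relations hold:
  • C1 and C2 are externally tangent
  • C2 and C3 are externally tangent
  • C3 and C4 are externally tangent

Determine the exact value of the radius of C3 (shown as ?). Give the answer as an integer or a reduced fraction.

6

1. [ext C2·C3]  r_C3² + 15r_C3 − 126 = 0  ⇒  r_C3 = 6 (r>0 drops 1)
2. [ext C3·C4]  r_C3² + 28r_C3 − 204 = 0  ⇒  r_C3 = 6 (r>0 drops 1)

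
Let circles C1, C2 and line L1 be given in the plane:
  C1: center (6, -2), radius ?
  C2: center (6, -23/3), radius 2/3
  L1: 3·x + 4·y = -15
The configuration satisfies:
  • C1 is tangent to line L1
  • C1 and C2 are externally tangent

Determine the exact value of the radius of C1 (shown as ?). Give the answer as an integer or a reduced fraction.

1. [C1‖L1]  r_C1² − 25 = 0  ⇒  r_C1 = 5 (r>0 drops 1)
2. [ext C1·C2]  r_C1² + (4/3)r_C1 − 95/3 = 0  ⇒  r_C1 = 5 (r>0 drops 1)

5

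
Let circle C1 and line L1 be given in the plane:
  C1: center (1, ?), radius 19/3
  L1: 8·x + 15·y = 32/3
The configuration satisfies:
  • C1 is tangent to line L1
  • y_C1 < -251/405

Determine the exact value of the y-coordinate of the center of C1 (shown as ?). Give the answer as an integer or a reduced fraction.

-7

1. [C1‖L1]  y_C1² − (16/45)y_C1 − 2317/45 = 0  ⇒  y_C1 = -7 or 331/45
2. given y_C1 < -251/405: keep -7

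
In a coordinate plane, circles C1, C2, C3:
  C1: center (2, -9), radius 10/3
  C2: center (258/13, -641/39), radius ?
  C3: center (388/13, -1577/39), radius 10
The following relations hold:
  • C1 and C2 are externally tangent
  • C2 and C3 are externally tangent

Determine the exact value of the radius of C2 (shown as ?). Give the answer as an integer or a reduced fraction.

1. [ext C1·C2]  r_C2² + (20/3)r_C2 − 1088/3 = 0  ⇒  r_C2 = 16 (r>0 drops 1)
2. [ext C2·C3]  r_C2² + 20r_C2 − 576 = 0  ⇒  r_C2 = 16 (r>0 drops 1)

16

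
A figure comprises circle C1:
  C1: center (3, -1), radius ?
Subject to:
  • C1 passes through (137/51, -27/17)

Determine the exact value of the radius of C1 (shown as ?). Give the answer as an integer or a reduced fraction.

2/3

1. [C1∋P]  r_C1² − 4/9 = 0  ⇒  r_C1 = 2/3 (r>0 drops 1)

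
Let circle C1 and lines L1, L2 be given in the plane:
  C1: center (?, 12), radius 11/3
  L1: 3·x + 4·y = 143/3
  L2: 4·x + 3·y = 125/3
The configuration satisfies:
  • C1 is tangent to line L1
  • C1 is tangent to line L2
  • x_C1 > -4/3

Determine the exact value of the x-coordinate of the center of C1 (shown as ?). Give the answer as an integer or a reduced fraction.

6

1. [C1‖L1]  x_C1² + (2/9)x_C1 − 112/3 = 0  ⇒  x_C1 = -56/9 or 6
2. [C1‖L2]  x_C1² − (17/6)x_C1 − 19 = 0  ⇒  x_C1 = -19/6 or 6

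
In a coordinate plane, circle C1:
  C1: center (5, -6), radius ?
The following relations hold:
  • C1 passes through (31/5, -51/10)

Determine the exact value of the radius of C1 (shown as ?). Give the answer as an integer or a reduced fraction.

1. [C1∋P]  r_C1² − 9/4 = 0  ⇒  r_C1 = 3/2 (r>0 drops 1)

3/2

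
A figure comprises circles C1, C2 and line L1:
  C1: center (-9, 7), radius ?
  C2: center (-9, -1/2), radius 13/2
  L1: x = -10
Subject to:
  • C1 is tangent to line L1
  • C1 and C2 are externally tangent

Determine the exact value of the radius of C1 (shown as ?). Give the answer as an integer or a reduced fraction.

1. [C1‖L1]  r_C1² − 1 = 0  ⇒  r_C1 = 1 (r>0 drops 1)
2. [ext C1·C2]  r_C1² + 13r_C1 − 14 = 0  ⇒  r_C1 = 1 (r>0 drops 1)

1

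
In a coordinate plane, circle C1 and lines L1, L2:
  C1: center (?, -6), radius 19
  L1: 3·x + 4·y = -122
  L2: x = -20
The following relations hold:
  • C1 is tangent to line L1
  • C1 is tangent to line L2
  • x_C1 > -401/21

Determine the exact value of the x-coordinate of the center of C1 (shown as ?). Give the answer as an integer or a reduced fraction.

1. [C1‖L1]  x_C1² + (196/3)x_C1 + 193/3 = 0  ⇒  x_C1 = -193/3 or -1
2. [C1‖L2]  x_C1² + 40x_C1 + 39 = 0  ⇒  x_C1 = -39 or -1

-1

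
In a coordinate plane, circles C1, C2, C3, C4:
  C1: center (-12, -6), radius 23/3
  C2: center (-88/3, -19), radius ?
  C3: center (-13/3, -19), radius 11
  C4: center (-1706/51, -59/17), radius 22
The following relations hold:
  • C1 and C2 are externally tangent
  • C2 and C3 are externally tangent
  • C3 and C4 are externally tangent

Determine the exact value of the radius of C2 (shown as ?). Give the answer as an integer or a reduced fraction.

1. [ext C1·C2]  r_C2² + (46/3)r_C2 − 1232/3 = 0  ⇒  r_C2 = 14 (r>0 drops 1)
2. [ext C2·C3]  r_C2² + 22r_C2 − 504 = 0  ⇒  r_C2 = 14 (r>0 drops 1)

14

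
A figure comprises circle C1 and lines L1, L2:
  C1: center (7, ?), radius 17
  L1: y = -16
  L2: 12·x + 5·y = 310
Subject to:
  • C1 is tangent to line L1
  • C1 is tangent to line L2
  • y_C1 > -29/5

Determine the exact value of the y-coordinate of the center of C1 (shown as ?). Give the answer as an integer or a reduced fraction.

1. [C1‖L1]  y_C1² + 32y_C1 − 33 = 0  ⇒  y_C1 = -33 or 1
2. [C1‖L2]  y_C1² − (452/5)y_C1 + 447/5 = 0  ⇒  y_C1 = 1 or 447/5

1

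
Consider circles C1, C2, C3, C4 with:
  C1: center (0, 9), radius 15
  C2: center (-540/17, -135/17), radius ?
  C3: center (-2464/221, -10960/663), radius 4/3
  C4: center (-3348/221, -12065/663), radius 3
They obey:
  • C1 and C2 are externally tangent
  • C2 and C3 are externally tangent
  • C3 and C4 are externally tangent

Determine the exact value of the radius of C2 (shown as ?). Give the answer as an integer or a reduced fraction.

1. [ext C1·C2]  r_C2² + 30r_C2 − 1071 = 0  ⇒  r_C2 = 21 (r>0 drops 1)
2. [ext C2·C3]  r_C2² + (8/3)r_C2 − 497 = 0  ⇒  r_C2 = 21 (r>0 drops 1)

21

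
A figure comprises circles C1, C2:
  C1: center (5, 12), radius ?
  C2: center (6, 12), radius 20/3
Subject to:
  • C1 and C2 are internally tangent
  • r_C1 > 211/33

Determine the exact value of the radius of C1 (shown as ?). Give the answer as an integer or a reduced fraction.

23/3

1. [int C1,C2]  r_C1² − (40/3)r_C1 + 391/9 = 0  ⇒  r_C1 = 17/3 or 23/3
2. given r_C1 > 211/33: keep 23/3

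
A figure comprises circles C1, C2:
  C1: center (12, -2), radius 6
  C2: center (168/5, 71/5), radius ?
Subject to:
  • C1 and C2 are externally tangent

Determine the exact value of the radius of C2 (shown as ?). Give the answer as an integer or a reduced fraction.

1. [ext C1·C2]  r_C2² + 12r_C2 − 693 = 0  ⇒  r_C2 = 21 (r>0 drops 1)

21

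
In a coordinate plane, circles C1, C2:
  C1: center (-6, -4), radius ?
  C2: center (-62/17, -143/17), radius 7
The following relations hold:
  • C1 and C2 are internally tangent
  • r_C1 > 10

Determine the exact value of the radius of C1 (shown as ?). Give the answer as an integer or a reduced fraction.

12

1. [int C1,C2]  r_C1² − 14r_C1 + 24 = 0  ⇒  r_C1 = 2 or 12
2. given r_C1 > 10: keep 12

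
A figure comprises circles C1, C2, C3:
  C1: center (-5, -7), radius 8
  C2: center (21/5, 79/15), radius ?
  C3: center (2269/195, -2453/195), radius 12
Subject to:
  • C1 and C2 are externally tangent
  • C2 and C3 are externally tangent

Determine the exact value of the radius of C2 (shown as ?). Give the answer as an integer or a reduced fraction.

1. [ext C1·C2]  r_C2² + 16r_C2 − 1540/9 = 0  ⇒  r_C2 = 22/3 (r>0 drops 1)
2. [ext C2·C3]  r_C2² + 24r_C2 − 2068/9 = 0  ⇒  r_C2 = 22/3 (r>0 drops 1)

22/3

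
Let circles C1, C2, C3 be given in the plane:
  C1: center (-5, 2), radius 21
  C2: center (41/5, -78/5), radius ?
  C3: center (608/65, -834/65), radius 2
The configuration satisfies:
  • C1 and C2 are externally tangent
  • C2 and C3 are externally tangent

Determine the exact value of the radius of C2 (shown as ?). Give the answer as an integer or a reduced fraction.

1

1. [ext C1·C2]  r_C2² + 42r_C2 − 43 = 0  ⇒  r_C2 = 1 (r>0 drops 1)
2. [ext C2·C3]  r_C2² + 4r_C2 − 5 = 0  ⇒  r_C2 = 1 (r>0 drops 1)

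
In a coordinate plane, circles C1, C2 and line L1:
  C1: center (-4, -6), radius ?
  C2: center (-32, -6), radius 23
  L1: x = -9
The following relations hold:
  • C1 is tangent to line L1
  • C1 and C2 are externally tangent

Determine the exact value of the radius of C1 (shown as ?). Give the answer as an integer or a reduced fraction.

1. [C1‖L1]  r_C1² − 25 = 0  ⇒  r_C1 = 5 (r>0 drops 1)
2. [ext C1·C2]  r_C1² + 46r_C1 − 255 = 0  ⇒  r_C1 = 5 (r>0 drops 1)

5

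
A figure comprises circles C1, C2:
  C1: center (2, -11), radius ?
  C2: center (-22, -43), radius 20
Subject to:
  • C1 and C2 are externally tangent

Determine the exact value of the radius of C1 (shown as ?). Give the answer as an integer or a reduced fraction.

1. [ext C1·C2]  r_C1² + 40r_C1 − 1200 = 0  ⇒  r_C1 = 20 (r>0 drops 1)

20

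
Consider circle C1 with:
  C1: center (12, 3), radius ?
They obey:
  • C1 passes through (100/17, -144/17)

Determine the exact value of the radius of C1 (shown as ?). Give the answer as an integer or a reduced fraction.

13

1. [C1∋P]  r_C1² − 169 = 0  ⇒  r_C1 = 13 (r>0 drops 1)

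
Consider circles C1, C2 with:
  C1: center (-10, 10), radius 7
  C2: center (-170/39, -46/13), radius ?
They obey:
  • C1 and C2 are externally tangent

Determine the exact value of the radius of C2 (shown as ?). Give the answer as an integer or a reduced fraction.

23/3

1. [ext C1·C2]  r_C2² + 14r_C2 − 1495/9 = 0  ⇒  r_C2 = 23/3 (r>0 drops 1)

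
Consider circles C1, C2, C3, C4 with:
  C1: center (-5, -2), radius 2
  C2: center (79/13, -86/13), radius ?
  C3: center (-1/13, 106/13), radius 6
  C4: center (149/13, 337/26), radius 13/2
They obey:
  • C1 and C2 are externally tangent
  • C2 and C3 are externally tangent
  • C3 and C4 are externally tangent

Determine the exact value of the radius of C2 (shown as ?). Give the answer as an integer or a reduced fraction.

10

1. [ext C1·C2]  r_C2² + 4r_C2 − 140 = 0  ⇒  r_C2 = 10 (r>0 drops 1)
2. [ext C2·C3]  r_C2² + 12r_C2 − 220 = 0  ⇒  r_C2 = 10 (r>0 drops 1)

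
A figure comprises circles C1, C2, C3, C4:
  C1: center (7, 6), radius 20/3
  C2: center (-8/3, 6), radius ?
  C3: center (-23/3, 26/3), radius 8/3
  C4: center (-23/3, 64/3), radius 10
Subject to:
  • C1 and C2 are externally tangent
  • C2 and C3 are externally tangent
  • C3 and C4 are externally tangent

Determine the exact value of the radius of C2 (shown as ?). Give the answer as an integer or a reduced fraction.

1. [ext C1·C2]  r_C2² + (40/3)r_C2 − 49 = 0  ⇒  r_C2 = 3 (r>0 drops 1)
2. [ext C2·C3]  r_C2² + (16/3)r_C2 − 25 = 0  ⇒  r_C2 = 3 (r>0 drops 1)

3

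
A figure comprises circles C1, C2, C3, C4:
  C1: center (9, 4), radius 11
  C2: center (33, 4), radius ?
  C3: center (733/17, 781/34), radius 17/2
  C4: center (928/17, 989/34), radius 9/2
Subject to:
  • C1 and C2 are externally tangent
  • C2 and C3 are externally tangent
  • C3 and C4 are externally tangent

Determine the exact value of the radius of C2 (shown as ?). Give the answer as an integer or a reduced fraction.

13

1. [ext C1·C2]  r_C2² + 22r_C2 − 455 = 0  ⇒  r_C2 = 13 (r>0 drops 1)
2. [ext C2·C3]  r_C2² + 17r_C2 − 390 = 0  ⇒  r_C2 = 13 (r>0 drops 1)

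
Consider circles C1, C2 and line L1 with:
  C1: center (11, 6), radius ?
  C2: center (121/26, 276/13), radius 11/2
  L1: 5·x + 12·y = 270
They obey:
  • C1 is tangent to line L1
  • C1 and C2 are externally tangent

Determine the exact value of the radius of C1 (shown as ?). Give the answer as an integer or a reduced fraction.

1. [C1‖L1]  r_C1² − 121 = 0  ⇒  r_C1 = 11 (r>0 drops 1)
2. [ext C1·C2]  r_C1² + 11r_C1 − 242 = 0  ⇒  r_C1 = 11 (r>0 drops 1)

11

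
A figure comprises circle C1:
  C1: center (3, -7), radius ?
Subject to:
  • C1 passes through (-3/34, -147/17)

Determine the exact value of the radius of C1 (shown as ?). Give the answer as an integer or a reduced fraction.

7/2

1. [C1∋P]  r_C1² − 49/4 = 0  ⇒  r_C1 = 7/2 (r>0 drops 1)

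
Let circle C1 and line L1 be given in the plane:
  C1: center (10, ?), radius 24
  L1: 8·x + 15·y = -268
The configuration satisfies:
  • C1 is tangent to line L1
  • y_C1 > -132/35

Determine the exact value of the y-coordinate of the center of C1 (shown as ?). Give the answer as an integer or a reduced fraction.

1. [C1‖L1]  y_C1² + (232/5)y_C1 − 1008/5 = 0  ⇒  y_C1 = -252/5 or 4
2. given y_C1 > -132/35: keep 4

4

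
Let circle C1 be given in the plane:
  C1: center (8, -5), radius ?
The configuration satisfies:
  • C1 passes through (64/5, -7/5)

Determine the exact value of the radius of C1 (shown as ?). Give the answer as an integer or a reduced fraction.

1. [C1∋P]  r_C1² − 36 = 0  ⇒  r_C1 = 6 (r>0 drops 1)

6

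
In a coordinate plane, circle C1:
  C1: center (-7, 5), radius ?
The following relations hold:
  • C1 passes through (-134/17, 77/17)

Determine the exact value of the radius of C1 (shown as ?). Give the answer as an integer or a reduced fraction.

1

1. [C1∋P]  r_C1² − 1 = 0  ⇒  r_C1 = 1 (r>0 drops 1)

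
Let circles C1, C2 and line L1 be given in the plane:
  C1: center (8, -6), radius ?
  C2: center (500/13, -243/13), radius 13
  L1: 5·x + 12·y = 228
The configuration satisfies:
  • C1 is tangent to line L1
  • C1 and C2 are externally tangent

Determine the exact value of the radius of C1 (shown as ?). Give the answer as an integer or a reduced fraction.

1. [C1‖L1]  r_C1² − 400 = 0  ⇒  r_C1 = 20 (r>0 drops 1)
2. [ext C1·C2]  r_C1² + 26r_C1 − 920 = 0  ⇒  r_C1 = 20 (r>0 drops 1)

20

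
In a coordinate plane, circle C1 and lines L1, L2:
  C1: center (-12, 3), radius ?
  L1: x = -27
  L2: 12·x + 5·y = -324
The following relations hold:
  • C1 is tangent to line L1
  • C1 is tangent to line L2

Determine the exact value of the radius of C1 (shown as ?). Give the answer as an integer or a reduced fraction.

15

1. [C1‖L1]  r_C1² − 225 = 0  ⇒  r_C1 = 15 (r>0 drops 1)
2. [C1‖L2]  r_C1² − 225 = 0  ⇒  r_C1 = 15 (r>0 drops 1)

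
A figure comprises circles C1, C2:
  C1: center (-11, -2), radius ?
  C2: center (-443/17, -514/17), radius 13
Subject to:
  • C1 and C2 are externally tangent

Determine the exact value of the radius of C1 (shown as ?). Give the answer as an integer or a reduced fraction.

1. [ext C1·C2]  r_C1² + 26r_C1 − 855 = 0  ⇒  r_C1 = 19 (r>0 drops 1)

19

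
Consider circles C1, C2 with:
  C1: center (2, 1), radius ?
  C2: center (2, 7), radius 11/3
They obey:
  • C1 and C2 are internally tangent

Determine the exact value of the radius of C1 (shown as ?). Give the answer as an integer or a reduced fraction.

29/3

1. [int C1,C2]  r_C1² − (22/3)r_C1 − 203/9 = 0  ⇒  r_C1 = 29/3 (r>0 drops 1)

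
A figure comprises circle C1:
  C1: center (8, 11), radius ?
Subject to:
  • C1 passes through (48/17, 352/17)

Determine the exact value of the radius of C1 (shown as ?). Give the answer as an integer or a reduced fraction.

1. [C1∋P]  r_C1² − 121 = 0  ⇒  r_C1 = 11 (r>0 drops 1)

11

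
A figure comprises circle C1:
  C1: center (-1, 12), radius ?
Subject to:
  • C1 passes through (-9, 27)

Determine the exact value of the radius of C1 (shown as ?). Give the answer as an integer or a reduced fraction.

17

1. [C1∋P]  r_C1² − 289 = 0  ⇒  r_C1 = 17 (r>0 drops 1)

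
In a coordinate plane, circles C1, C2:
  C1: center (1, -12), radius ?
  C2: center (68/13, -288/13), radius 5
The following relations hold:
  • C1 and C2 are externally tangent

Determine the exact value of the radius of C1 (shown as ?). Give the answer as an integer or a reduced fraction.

6

1. [ext C1·C2]  r_C1² + 10r_C1 − 96 = 0  ⇒  r_C1 = 6 (r>0 drops 1)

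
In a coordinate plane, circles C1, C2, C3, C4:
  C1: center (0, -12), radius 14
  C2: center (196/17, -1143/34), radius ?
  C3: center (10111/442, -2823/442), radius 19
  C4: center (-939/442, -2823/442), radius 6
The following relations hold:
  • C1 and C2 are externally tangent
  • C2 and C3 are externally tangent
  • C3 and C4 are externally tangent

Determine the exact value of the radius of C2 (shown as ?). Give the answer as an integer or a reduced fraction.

1. [ext C1·C2]  r_C2² + 28r_C2 − 1617/4 = 0  ⇒  r_C2 = 21/2 (r>0 drops 1)
2. [ext C2·C3]  r_C2² + 38r_C2 − 2037/4 = 0  ⇒  r_C2 = 21/2 (r>0 drops 1)

21/2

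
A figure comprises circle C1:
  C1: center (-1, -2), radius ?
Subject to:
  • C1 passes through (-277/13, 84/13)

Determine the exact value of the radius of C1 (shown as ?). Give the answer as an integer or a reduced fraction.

22

1. [C1∋P]  r_C1² − 484 = 0  ⇒  r_C1 = 22 (r>0 drops 1)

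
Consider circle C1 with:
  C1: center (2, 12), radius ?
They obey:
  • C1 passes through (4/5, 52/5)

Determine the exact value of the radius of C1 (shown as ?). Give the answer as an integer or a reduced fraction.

2

1. [C1∋P]  r_C1² − 4 = 0  ⇒  r_C1 = 2 (r>0 drops 1)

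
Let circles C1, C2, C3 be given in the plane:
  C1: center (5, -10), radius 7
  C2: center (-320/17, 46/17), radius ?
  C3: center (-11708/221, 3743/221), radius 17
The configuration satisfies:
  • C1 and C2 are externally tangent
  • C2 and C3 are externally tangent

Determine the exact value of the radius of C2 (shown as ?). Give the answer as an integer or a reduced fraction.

20

1. [ext C1·C2]  r_C2² + 14r_C2 − 680 = 0  ⇒  r_C2 = 20 (r>0 drops 1)
2. [ext C2·C3]  r_C2² + 34r_C2 − 1080 = 0  ⇒  r_C2 = 20 (r>0 drops 1)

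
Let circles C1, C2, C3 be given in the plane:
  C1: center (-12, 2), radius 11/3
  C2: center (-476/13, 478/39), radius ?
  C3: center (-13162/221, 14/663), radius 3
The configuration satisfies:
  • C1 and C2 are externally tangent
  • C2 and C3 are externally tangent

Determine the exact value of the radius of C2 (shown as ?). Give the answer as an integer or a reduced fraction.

23

1. [ext C1·C2]  r_C2² + (22/3)r_C2 − 2093/3 = 0  ⇒  r_C2 = 23 (r>0 drops 1)
2. [ext C2·C3]  r_C2² + 6r_C2 − 667 = 0  ⇒  r_C2 = 23 (r>0 drops 1)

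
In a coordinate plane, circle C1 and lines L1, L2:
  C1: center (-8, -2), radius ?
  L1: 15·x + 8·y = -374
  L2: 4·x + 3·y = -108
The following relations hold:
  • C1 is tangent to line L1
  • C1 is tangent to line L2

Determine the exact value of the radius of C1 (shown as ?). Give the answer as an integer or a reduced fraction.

14

1. [C1‖L1]  r_C1² − 196 = 0  ⇒  r_C1 = 14 (r>0 drops 1)
2. [C1‖L2]  r_C1² − 196 = 0  ⇒  r_C1 = 14 (r>0 drops 1)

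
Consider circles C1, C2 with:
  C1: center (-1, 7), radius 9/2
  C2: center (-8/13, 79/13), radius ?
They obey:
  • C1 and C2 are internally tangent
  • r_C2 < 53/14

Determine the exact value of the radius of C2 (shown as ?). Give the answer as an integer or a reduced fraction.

7/2

1. [int C1,C2]  r_C2² − 9r_C2 + 77/4 = 0  ⇒  r_C2 = 7/2 or 11/2
2. given r_C2 < 53/14: keep 7/2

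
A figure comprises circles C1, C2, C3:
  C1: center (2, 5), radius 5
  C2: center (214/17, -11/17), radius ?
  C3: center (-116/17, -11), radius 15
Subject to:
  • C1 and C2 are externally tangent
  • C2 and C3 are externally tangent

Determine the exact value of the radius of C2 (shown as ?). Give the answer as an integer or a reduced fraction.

7

1. [ext C1·C2]  r_C2² + 10r_C2 − 119 = 0  ⇒  r_C2 = 7 (r>0 drops 1)
2. [ext C2·C3]  r_C2² + 30r_C2 − 259 = 0  ⇒  r_C2 = 7 (r>0 drops 1)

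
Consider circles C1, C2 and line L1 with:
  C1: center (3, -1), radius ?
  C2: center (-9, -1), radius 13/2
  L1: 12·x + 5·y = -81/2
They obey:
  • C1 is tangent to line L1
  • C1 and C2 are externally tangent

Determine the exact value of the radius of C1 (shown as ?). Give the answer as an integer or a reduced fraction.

11/2

1. [C1‖L1]  r_C1² − 121/4 = 0  ⇒  r_C1 = 11/2 (r>0 drops 1)
2. [ext C1·C2]  r_C1² + 13r_C1 − 407/4 = 0  ⇒  r_C1 = 11/2 (r>0 drops 1)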